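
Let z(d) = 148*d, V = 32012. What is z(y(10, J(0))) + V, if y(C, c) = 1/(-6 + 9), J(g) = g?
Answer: 96184/3 ≈ 32061.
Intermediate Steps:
y(C, c) = ⅓ (y(C, c) = 1/3 = ⅓)
z(y(10, J(0))) + V = 148*(⅓) + 32012 = 148/3 + 32012 = 96184/3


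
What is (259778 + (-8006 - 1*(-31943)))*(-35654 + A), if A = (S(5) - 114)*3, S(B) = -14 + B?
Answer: -10220265445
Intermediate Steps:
A = -369 (A = ((-14 + 5) - 114)*3 = (-9 - 114)*3 = -123*3 = -369)
(259778 + (-8006 - 1*(-31943)))*(-35654 + A) = (259778 + (-8006 - 1*(-31943)))*(-35654 - 369) = (259778 + (-8006 + 31943))*(-36023) = (259778 + 23937)*(-36023) = 283715*(-36023) = -10220265445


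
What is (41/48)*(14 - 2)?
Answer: 41/4 ≈ 10.250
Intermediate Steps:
(41/48)*(14 - 2) = (41*(1/48))*12 = (41/48)*12 = 41/4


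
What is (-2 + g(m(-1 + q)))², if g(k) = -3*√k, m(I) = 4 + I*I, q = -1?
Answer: 76 + 24*√2 ≈ 109.94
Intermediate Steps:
m(I) = 4 + I²
(-2 + g(m(-1 + q)))² = (-2 - 3*√(4 + (-1 - 1)²))² = (-2 - 3*√(4 + (-2)²))² = (-2 - 3*√(4 + 4))² = (-2 - 6*√2)²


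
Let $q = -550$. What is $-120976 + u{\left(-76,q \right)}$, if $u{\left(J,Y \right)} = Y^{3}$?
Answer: $-166495976$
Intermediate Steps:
$-120976 + u{\left(-76,q \right)} = -120976 + \left(-550\right)^{3} = -120976 - 166375000 = -166495976$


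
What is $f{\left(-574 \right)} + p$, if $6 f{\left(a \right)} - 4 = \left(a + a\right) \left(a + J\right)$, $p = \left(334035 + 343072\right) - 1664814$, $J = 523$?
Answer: $- \frac{2933845}{3} \approx -9.7795 \cdot 10^{5}$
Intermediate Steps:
$p = -987707$ ($p = 677107 - 1664814 = -987707$)
$f{\left(a \right)} = \frac{2}{3} + \frac{a \left(523 + a\right)}{3}$ ($f{\left(a \right)} = \frac{2}{3} + \frac{\left(a + a\right) \left(a + 523\right)}{6} = \frac{2}{3} + \frac{2 a \left(523 + a\right)}{6} = \frac{2}{3} + \frac{a \left(523 + a\right)}{3}$)
$f{\left(-574 \right)} + p = \left(\frac{2}{3} + \frac{\left(-574\right)^{2}}{3} + \frac{523}{3} \left(-574\right)\right) - 987707 = \left(\frac{2}{3} + \frac{1}{3} \cdot 329476 - \frac{300202}{3}\right) - 987707 = \left(\frac{2}{3} + \frac{329476}{3} - \frac{300202}{3}\right) - 987707 = \frac{29276}{3} - 987707 = - \frac{2933845}{3}$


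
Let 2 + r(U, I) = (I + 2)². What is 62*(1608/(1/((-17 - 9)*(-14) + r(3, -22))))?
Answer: 75968352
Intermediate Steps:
r(U, I) = -2 + (2 + I)² (r(U, I) = -2 + (I + 2)² = -2 + (2 + I)²)
62*(1608/(1/((-17 - 9)*(-14) + r(3, -22)))) = 62*(1608/(1/((-17 - 9)*(-14) + (-2 + (2 - 22)²)))) = 62*(1608/(1/(-26*(-14) + (-2 + (-20)²)))) = 62*(1608/(1/(364 + (-2 + 400)))) = 62*(1608/(1/(364 + 398))) = 62*(1608/(1/762)) = 62*(1608*762) = 62*1225296 = 75968352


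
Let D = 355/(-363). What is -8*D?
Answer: 2840/363 ≈ 7.8237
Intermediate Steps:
D = -355/363 (D = 355*(-1/363) = -355/363 ≈ -0.97796)
-8*D = -8*(-355/363) = 2840/363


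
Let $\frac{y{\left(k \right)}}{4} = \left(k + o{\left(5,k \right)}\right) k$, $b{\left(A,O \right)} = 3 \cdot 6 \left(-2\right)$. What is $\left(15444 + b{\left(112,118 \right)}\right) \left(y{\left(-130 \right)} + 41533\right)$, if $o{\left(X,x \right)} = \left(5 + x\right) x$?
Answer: $-128516078736$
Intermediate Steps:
$o{\left(X,x \right)} = x \left(5 + x\right)$
$b{\left(A,O \right)} = -36$ ($b{\left(A,O \right)} = 18 \left(-2\right) = -36$)
$y{\left(k \right)} = 4 k \left(k + k \left(5 + k\right)\right)$ ($y{\left(k \right)} = 4 \left(k + k \left(5 + k\right)\right) k = 4 k \left(k + k \left(5 + k\right)\right)$)
$\left(15444 + b{\left(112,118 \right)}\right) \left(y{\left(-130 \right)} + 41533\right) = \left(15444 - 36\right) \left(4 \left(-130\right)^{2} \left(6 - 130\right) + 41533\right) = 15408 \left(4 \cdot 16900 \left(-124\right) + 41533\right) = 15408 \left(-8382400 + 41533\right) = 15408 \left(-8340867\right) = -128516078736$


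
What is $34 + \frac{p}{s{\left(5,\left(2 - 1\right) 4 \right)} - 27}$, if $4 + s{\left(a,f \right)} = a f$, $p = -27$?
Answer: $\frac{401}{11} \approx 36.455$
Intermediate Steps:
$s{\left(a,f \right)} = -4 + a f$
$34 + \frac{p}{s{\left(5,\left(2 - 1\right) 4 \right)} - 27} = 34 - \frac{27}{\left(-4 + 5 \left(2 - 1\right) 4\right) - 27} = 34 - \frac{27}{\left(-4 + 5 \cdot 1 \cdot 4\right) - 27} = 34 - \frac{27}{\left(-4 + 5 \cdot 4\right) - 27} = 34 - \frac{27}{\left(-4 + 20\right) - 27} = 34 - \frac{27}{16 - 27} = 34 - \frac{27}{-11} = 34 - - \frac{27}{11} = 34 + \frac{27}{11} = \frac{401}{11}$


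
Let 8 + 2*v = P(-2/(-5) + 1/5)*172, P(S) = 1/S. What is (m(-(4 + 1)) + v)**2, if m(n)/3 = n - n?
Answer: 174724/9 ≈ 19414.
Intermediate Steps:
P(S) = 1/S
m(n) = 0 (m(n) = 3*(n - n) = 3*0 = 0)
v = 418/3 (v = -4 + (172/(-2/(-5) + 1/5))/2 = -4 + (172/(-2*(-1/5) + 1*(1/5)))/2 = -4 + (172/(2/5 + 1/5))/2 = -4 + (172/(3/5))/2 = -4 + ((5/3)*172)/2 = -4 + (1/2)*(860/3) = -4 + 430/3 = 418/3 ≈ 139.33)
(m(-(4 + 1)) + v)**2 = (0 + 418/3)**2 = (418/3)**2 = 174724/9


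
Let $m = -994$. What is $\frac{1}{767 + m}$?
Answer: $- \frac{1}{227} \approx -0.0044053$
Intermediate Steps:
$\frac{1}{767 + m} = \frac{1}{767 - 994} = \frac{1}{-227} = - \frac{1}{227}$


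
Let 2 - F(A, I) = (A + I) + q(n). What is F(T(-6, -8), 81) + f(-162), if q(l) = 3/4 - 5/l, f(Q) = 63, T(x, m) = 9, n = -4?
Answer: -27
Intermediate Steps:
q(l) = ¾ - 5/l (q(l) = 3*(¼) - 5/l = ¾ - 5/l)
F(A, I) = -A - I (F(A, I) = 2 - ((A + I) + (¾ - 5/(-4))) = 2 - ((A + I) + (¾ - 5*(-¼))) = 2 - ((A + I) + (¾ + 5/4)) = 2 - ((A + I) + 2) = 2 - (2 + A + I) = 2 + (-2 - A - I) = -A - I)
F(T(-6, -8), 81) + f(-162) = (-1*9 - 1*81) + 63 = (-9 - 81) + 63 = -90 + 63 = -27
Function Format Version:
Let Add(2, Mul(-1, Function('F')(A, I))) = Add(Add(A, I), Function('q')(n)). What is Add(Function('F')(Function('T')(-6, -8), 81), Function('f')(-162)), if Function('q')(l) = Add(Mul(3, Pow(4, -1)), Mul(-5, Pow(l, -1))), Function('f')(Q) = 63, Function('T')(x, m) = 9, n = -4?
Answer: -27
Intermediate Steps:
Function('q')(l) = Add(Rational(3, 4), Mul(-5, Pow(l, -1))) (Function('q')(l) = Add(Mul(3, Rational(1, 4)), Mul(-5, Pow(l, -1))) = Add(Rational(3, 4), Mul(-5, Pow(l, -1))))
Function('F')(A, I) = Add(Mul(-1, A), Mul(-1, I)) (Function('F')(A, I) = Add(2, Mul(-1, Add(Add(A, I), Add(Rational(3, 4), Mul(-5, Pow(-4, -1)))))) = Add(2, Mul(-1, Add(Add(A, I), Add(Rational(3, 4), Mul(-5, Rational(-1, 4)))))) = Add(2, Mul(-1, Add(Add(A, I), Add(Rational(3, 4), Rational(5, 4))))) = Add(2, Mul(-1, Add(Add(A, I), 2))) = Add(2, Mul(-1, Add(2, A, I))) = Add(2, Add(-2, Mul(-1, A), Mul(-1, I))) = Add(Mul(-1, A), Mul(-1, I)))
Add(Function('F')(Function('T')(-6, -8), 81), Function('f')(-162)) = Add(Add(Mul(-1, 9), Mul(-1, 81)), 63) = Add(Add(-9, -81), 63) = Add(-90, 63) = -27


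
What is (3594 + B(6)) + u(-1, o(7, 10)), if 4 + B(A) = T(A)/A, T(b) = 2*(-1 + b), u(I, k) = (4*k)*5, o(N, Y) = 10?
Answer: 11375/3 ≈ 3791.7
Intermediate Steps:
u(I, k) = 20*k
T(b) = -2 + 2*b
B(A) = -4 + (-2 + 2*A)/A
(3594 + B(6)) + u(-1, o(7, 10)) = (3594 + (-2 - 2/6)) + 20*10 = (3594 + (-2 - 2*1/6)) + 200 = (3594 + (-2 - 1/3)) + 200 = (3594 - 7/3) + 200 = 10775/3 + 200 = 11375/3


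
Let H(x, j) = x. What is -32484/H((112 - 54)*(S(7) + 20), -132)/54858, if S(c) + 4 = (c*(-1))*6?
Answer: 2707/6893822 ≈ 0.00039267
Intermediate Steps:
S(c) = -4 - 6*c (S(c) = -4 + (c*(-1))*6 = -4 - c*6 = -4 - 6*c)
-32484/H((112 - 54)*(S(7) + 20), -132)/54858 = -32484*1/((112 - 54)*((-4 - 6*7) + 20))/54858 = -32484*1/(58*((-4 - 42) + 20))*(1/54858) = -32484*1/(58*(-46 + 20))*(1/54858) = -32484/(58*(-26))*(1/54858) = -32484/(-1508)*(1/54858) = -32484*(-1/1508)*(1/54858) = (8121/377)*(1/54858) = 2707/6893822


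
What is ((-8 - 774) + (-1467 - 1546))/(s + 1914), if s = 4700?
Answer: -3795/6614 ≈ -0.57378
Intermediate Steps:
((-8 - 774) + (-1467 - 1546))/(s + 1914) = ((-8 - 774) + (-1467 - 1546))/(4700 + 1914) = (-782 - 3013)/6614 = -3795*1/6614 = -3795/6614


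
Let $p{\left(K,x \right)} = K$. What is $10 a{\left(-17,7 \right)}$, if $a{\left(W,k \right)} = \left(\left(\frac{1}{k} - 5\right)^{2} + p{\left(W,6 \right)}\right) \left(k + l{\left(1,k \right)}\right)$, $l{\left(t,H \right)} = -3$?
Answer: $\frac{12920}{49} \approx 263.67$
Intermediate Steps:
$a{\left(W,k \right)} = \left(-3 + k\right) \left(W + \left(-5 + \frac{1}{k}\right)^{2}\right)$ ($a{\left(W,k \right)} = \left(\left(\frac{1}{k} - 5\right)^{2} + W\right) \left(k - 3\right) = \left(\left(-5 + \frac{1}{k}\right)^{2} + W\right) \left(-3 + k\right) = \left(W + \left(-5 + \frac{1}{k}\right)^{2}\right) \left(-3 + k\right) = \left(-3 + k\right) \left(W + \left(-5 + \frac{1}{k}\right)^{2}\right)$)
$10 a{\left(-17,7 \right)} = 10 \left(\left(-3\right) \left(-17\right) - 119 + \frac{\left(-1 + 5 \cdot 7\right)^{2}}{7} - \frac{3 \left(-1 + 5 \cdot 7\right)^{2}}{49}\right) = 10 \left(51 - 119 + \frac{\left(-1 + 35\right)^{2}}{7} - \frac{3 \left(-1 + 35\right)^{2}}{49}\right) = 10 \left(51 - 119 + \frac{34^{2}}{7} - \frac{3 \cdot 34^{2}}{49}\right) = 10 \left(51 - 119 + \frac{1}{7} \cdot 1156 - \frac{3}{49} \cdot 1156\right) = 10 \left(51 - 119 + \frac{1156}{7} - \frac{3468}{49}\right) = 10 \cdot \frac{1292}{49} = \frac{12920}{49}$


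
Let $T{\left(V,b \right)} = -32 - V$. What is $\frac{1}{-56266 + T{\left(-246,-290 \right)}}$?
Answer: $- \frac{1}{56052} \approx -1.7841 \cdot 10^{-5}$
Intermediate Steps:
$\frac{1}{-56266 + T{\left(-246,-290 \right)}} = \frac{1}{-56266 - -214} = \frac{1}{-56266 + \left(-32 + 246\right)} = \frac{1}{-56266 + 214} = \frac{1}{-56052} = - \frac{1}{56052}$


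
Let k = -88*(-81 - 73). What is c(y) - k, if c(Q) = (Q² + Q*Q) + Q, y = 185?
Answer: 55083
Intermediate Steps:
c(Q) = Q + 2*Q² (c(Q) = (Q² + Q²) + Q = 2*Q² + Q = Q + 2*Q²)
k = 13552 (k = -88*(-154) = 13552)
c(y) - k = 185*(1 + 2*185) - 1*13552 = 185*(1 + 370) - 13552 = 185*371 - 13552 = 68635 - 13552 = 55083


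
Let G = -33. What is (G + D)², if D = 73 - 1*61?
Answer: 441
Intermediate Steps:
D = 12 (D = 73 - 61 = 12)
(G + D)² = (-33 + 12)² = (-21)² = 441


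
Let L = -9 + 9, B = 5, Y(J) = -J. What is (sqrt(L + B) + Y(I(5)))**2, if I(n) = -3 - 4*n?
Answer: (23 + sqrt(5))**2 ≈ 636.86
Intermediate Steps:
L = 0
(sqrt(L + B) + Y(I(5)))**2 = (sqrt(0 + 5) - (-3 - 4*5))**2 = (sqrt(5) - (-3 - 20))**2 = (sqrt(5) - 1*(-23))**2 = (sqrt(5) + 23)**2 = (23 + sqrt(5))**2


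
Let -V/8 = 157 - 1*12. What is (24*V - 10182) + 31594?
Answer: -6428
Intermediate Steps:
V = -1160 (V = -8*(157 - 1*12) = -8*(157 - 12) = -8*145 = -1160)
(24*V - 10182) + 31594 = (24*(-1160) - 10182) + 31594 = (-27840 - 10182) + 31594 = -38022 + 31594 = -6428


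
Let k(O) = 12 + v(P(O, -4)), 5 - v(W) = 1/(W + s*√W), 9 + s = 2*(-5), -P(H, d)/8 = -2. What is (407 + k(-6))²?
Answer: 647244481/3600 ≈ 1.7979e+5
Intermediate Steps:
P(H, d) = 16 (P(H, d) = -8*(-2) = 16)
s = -19 (s = -9 + 2*(-5) = -9 - 10 = -19)
v(W) = 5 - 1/(W - 19*√W)
k(O) = 1021/60 (k(O) = 12 + (1 - 5*16 + 95*√16)/(-1*16 + 19*√16) = 12 + (1 - 80 + 95*4)/(-16 + 19*4) = 12 + (1 - 80 + 380)/(-16 + 76) = 12 + 301/60 = 1021/60)
(407 + k(-6))² = (407 + 1021/60)² = (25441/60)² = 647244481/3600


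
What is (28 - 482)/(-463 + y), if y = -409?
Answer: 227/436 ≈ 0.52064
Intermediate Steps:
(28 - 482)/(-463 + y) = (28 - 482)/(-463 - 409) = -454/(-872) = -454*(-1/872) = 227/436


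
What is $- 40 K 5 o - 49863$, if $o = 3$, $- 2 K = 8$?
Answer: $-47463$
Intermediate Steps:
$K = -4$ ($K = \left(- \frac{1}{2}\right) 8 = -4$)
$- 40 K 5 o - 49863 = - 40 \left(-4\right) 5 \cdot 3 - 49863 = - 40 \left(\left(-20\right) 3\right) - 49863 = \left(-40\right) \left(-60\right) - 49863 = 2400 - 49863 = -47463$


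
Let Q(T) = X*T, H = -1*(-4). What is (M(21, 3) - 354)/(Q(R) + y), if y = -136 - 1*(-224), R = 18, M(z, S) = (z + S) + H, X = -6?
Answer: 163/10 ≈ 16.300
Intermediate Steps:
H = 4
M(z, S) = 4 + S + z (M(z, S) = (z + S) + 4 = (S + z) + 4 = 4 + S + z)
Q(T) = -6*T
y = 88 (y = -136 + 224 = 88)
(M(21, 3) - 354)/(Q(R) + y) = ((4 + 3 + 21) - 354)/(-6*18 + 88) = (28 - 354)/(-108 + 88) = -326/(-20) = -326*(-1/20) = 163/10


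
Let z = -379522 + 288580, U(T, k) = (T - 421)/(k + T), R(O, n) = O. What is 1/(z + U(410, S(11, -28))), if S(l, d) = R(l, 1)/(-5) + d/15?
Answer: -6089/553746003 ≈ -1.0996e-5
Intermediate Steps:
S(l, d) = -l/5 + d/15 (S(l, d) = l/(-5) + d/15 = l*(-1/5) + d*(1/15) = -l/5 + d/15)
U(T, k) = (-421 + T)/(T + k)
z = -90942
1/(z + U(410, S(11, -28))) = 1/(-90942 + (-421 + 410)/(410 + (-1/5*11 + (1/15)*(-28)))) = 1/(-90942 - 11/(410 + (-11/5 - 28/15))) = 1/(-90942 - 11/(410 - 61/15)) = 1/(-90942 - 11/(6089/15)) = 1/(-90942 + (15/6089)*(-11)) = 1/(-90942 - 165/6089) = 1/(-553746003/6089) = -6089/553746003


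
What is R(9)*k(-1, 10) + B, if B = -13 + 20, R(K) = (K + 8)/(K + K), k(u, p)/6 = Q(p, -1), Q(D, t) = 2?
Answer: 55/3 ≈ 18.333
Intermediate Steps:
k(u, p) = 12 (k(u, p) = 6*2 = 12)
R(K) = (8 + K)/(2*K) (R(K) = (8 + K)/((2*K)) = (8 + K)*(1/(2*K)) = (8 + K)/(2*K))
B = 7
R(9)*k(-1, 10) + B = ((½)*(8 + 9)/9)*12 + 7 = ((½)*(⅑)*17)*12 + 7 = (17/18)*12 + 7 = 34/3 + 7 = 55/3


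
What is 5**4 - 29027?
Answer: -28402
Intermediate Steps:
5**4 - 29027 = 625 - 29027 = -28402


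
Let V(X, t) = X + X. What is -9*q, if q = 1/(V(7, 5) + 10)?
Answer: -3/8 ≈ -0.37500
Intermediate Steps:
V(X, t) = 2*X
q = 1/24 (q = 1/(2*7 + 10) = 1/(14 + 10) = 1/24 ≈ 0.041667)
-9*q = -9*1/24 = -3/8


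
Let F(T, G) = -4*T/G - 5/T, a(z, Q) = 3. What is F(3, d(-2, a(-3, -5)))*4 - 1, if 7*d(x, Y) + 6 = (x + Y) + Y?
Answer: 481/3 ≈ 160.33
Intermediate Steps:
d(x, Y) = -6/7 + x/7 + 2*Y/7 (d(x, Y) = -6/7 + ((x + Y) + Y)/7 = -6/7 + ((Y + x) + Y)/7 = -6/7 + (x + 2*Y)/7 = -6/7 + (x/7 + 2*Y/7) = -6/7 + x/7 + 2*Y/7)
F(T, G) = -5/T - 4*T/G (F(T, G) = -4*T/G - 5/T = -5/T - 4*T/G)
F(3, d(-2, a(-3, -5)))*4 - 1 = (-5/3 - 4*3/(-6/7 + (⅐)*(-2) + (2/7)*3))*4 - 1 = (-5*⅓ - 4*3/(-6/7 - 2/7 + 6/7))*4 - 1 = (-5/3 - 4*3/(-2/7))*4 - 1 = (-5/3 - 4*3*(-7/2))*4 - 1 = (-5/3 + 42)*4 - 1 = (121/3)*4 - 1 = 484/3 - 1 = 481/3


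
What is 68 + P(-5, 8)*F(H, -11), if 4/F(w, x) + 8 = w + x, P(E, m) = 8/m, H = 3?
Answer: 271/4 ≈ 67.750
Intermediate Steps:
F(w, x) = 4/(-8 + w + x) (F(w, x) = 4/(-8 + (w + x)) = 4/(-8 + w + x))
68 + P(-5, 8)*F(H, -11) = 68 + (8/8)*(4/(-8 + 3 - 11)) = 68 + (8*(1/8))*(4/(-16)) = 68 + 1*(4*(-1/16)) = 68 + 1*(-1/4) = 68 - 1/4 = 271/4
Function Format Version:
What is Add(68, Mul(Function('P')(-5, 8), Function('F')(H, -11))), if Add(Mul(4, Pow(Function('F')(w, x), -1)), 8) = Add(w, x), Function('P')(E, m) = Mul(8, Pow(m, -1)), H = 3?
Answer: Rational(271, 4) ≈ 67.750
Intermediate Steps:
Function('F')(w, x) = Mul(4, Pow(Add(-8, w, x), -1)) (Function('F')(w, x) = Mul(4, Pow(Add(-8, Add(w, x)), -1)) = Mul(4, Pow(Add(-8, w, x), -1)))
Add(68, Mul(Function('P')(-5, 8), Function('F')(H, -11))) = Add(68, Mul(Mul(8, Pow(8, -1)), Mul(4, Pow(Add(-8, 3, -11), -1)))) = Add(68, Mul(Mul(8, Rational(1, 8)), Mul(4, Pow(-16, -1)))) = Add(68, Mul(1, Mul(4, Rational(-1, 16)))) = Add(68, Mul(1, Rational(-1, 4))) = Add(68, Rational(-1, 4)) = Rational(271, 4)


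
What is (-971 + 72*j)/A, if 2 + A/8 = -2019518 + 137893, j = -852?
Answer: 5665/1368456 ≈ 0.0041397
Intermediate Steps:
A = -15053016 (A = -16 + 8*(-2019518 + 137893) = -16 + 8*(-1881625) = -16 - 15053000 = -15053016)
(-971 + 72*j)/A = (-971 + 72*(-852))/(-15053016) = (-971 - 61344)*(-1/15053016) = -62315*(-1/15053016) = 5665/1368456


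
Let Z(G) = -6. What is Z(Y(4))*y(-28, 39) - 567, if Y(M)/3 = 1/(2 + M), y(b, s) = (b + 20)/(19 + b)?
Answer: -1717/3 ≈ -572.33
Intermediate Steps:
y(b, s) = (20 + b)/(19 + b)
Y(M) = 3/(2 + M)
Z(Y(4))*y(-28, 39) - 567 = -6*(20 - 28)/(19 - 28) - 567 = -6*(-8)/(-9) - 567 = -(-2)*(-8)/3 - 567 = -6*8/9 - 567 = -16/3 - 567 = -1717/3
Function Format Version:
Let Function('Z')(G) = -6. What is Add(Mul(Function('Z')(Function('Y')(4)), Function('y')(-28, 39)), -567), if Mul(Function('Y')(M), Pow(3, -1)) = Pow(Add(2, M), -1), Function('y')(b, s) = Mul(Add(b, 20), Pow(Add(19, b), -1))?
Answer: Rational(-1717, 3) ≈ -572.33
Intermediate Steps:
Function('y')(b, s) = Mul(Pow(Add(19, b), -1), Add(20, b)) (Function('y')(b, s) = Mul(Add(20, b), Pow(Add(19, b), -1)) = Mul(Pow(Add(19, b), -1), Add(20, b)))
Function('Y')(M) = Mul(3, Pow(Add(2, M), -1))
Add(Mul(Function('Z')(Function('Y')(4)), Function('y')(-28, 39)), -567) = Add(Mul(-6, Mul(Pow(Add(19, -28), -1), Add(20, -28))), -567) = Add(Mul(-6, Mul(Pow(-9, -1), -8)), -567) = Add(Mul(-6, Mul(Rational(-1, 9), -8)), -567) = Add(Mul(-6, Rational(8, 9)), -567) = Add(Rational(-16, 3), -567) = Rational(-1717, 3)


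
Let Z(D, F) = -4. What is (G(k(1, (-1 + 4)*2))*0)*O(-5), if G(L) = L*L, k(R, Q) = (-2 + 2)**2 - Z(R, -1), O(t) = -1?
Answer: 0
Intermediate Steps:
k(R, Q) = 4 (k(R, Q) = (-2 + 2)**2 - 1*(-4) = 0**2 + 4 = 0 + 4 = 4)
G(L) = L**2
(G(k(1, (-1 + 4)*2))*0)*O(-5) = (4**2*0)*(-1) = (16*0)*(-1) = 0*(-1) = 0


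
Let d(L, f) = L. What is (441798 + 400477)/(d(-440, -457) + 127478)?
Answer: 842275/127038 ≈ 6.6301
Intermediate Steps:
(441798 + 400477)/(d(-440, -457) + 127478) = (441798 + 400477)/(-440 + 127478) = 842275/127038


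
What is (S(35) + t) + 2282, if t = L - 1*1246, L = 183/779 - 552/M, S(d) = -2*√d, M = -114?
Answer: 810999/779 - 2*√35 ≈ 1029.2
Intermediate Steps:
L = 3955/779 (L = 183/779 - 552/(-114) = 183*(1/779) - 552*(-1/114) = 183/779 + 92/19 = 3955/779 ≈ 5.0770)
t = -966679/779 (t = 3955/779 - 1*1246 = 3955/779 - 1246 = -966679/779 ≈ -1240.9)
(S(35) + t) + 2282 = (-2*√35 - 966679/779) + 2282 = (-966679/779 - 2*√35) + 2282 = 810999/779 - 2*√35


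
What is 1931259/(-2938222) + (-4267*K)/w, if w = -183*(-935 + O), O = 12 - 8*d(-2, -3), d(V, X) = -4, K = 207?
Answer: -323348664605/53231767974 ≈ -6.0744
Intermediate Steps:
O = 44 (O = 12 - 8*(-4) = 12 + 32 = 44)
w = 163053 (w = -183*(-935 + 44) = -183*(-891) = 163053)
1931259/(-2938222) + (-4267*K)/w = 1931259/(-2938222) - 4267*207/163053 = 1931259*(-1/2938222) - 883269*1/163053 = -1931259/2938222 - 98141/18117 = -323348664605/53231767974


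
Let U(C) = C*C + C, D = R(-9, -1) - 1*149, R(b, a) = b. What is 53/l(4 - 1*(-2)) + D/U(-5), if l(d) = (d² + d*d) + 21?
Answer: -6817/930 ≈ -7.3301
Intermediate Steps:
l(d) = 21 + 2*d² (l(d) = (d² + d²) + 21 = 2*d² + 21 = 21 + 2*d²)
D = -158 (D = -9 - 1*149 = -9 - 149 = -158)
U(C) = C + C² (U(C) = C² + C = C + C²)
53/l(4 - 1*(-2)) + D/U(-5) = 53/(21 + 2*(4 - 1*(-2))²) - 158*(-1/(5*(1 - 5))) = 53/(21 + 2*(4 + 2)²) - 158/((-5*(-4))) = 53/(21 + 2*6²) - 158/20 = 53/(21 + 2*36) - 158*1/20 = 53/(21 + 72) - 79/10 = 53/93 - 79/10 = -6817/930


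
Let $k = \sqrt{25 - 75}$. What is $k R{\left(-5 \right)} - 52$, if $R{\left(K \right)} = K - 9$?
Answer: $-52 - 70 i \sqrt{2} \approx -52.0 - 98.995 i$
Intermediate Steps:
$k = 5 i \sqrt{2}$ ($k = \sqrt{-50} = 5 i \sqrt{2} \approx 7.0711 i$)
$R{\left(K \right)} = -9 + K$
$k R{\left(-5 \right)} - 52 = 5 i \sqrt{2} \left(-9 - 5\right) - 52 = 5 i \sqrt{2} \left(-14\right) - 52 = - 70 i \sqrt{2} - 52 = -52 - 70 i \sqrt{2}$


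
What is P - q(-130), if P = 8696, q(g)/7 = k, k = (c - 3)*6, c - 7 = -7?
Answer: 8822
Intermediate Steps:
c = 0 (c = 7 - 7 = 0)
k = -18 (k = (0 - 3)*6 = -3*6 = -18)
q(g) = -126 (q(g) = 7*(-18) = -126)
P - q(-130) = 8696 - 1*(-126) = 8696 + 126 = 8822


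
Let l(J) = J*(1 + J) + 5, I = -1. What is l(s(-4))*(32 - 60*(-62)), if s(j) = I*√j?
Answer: 3752 - 7504*I ≈ 3752.0 - 7504.0*I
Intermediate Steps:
s(j) = -√j
l(J) = 5 + J*(1 + J)
l(s(-4))*(32 - 60*(-62)) = (5 - √(-4) + (-√(-4))²)*(32 - 60*(-62)) = (5 - 2*I + (-2*I)²)*(32 + 3720) = (5 - 2*I + (-2*I)²)*3752 = (5 - 2*I - 4)*3752 = (1 - 2*I)*3752 = 3752 - 7504*I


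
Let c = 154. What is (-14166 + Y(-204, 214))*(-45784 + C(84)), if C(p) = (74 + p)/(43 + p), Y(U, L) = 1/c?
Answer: 906035837345/1397 ≈ 6.4856e+8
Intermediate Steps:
Y(U, L) = 1/154
C(p) = (74 + p)/(43 + p)
(-14166 + Y(-204, 214))*(-45784 + C(84)) = (-14166 + 1/154)*(-45784 + (74 + 84)/(43 + 84)) = -2181563*(-45784 + 158/127)/154 = -2181563/154*(-5814410/127) = 906035837345/1397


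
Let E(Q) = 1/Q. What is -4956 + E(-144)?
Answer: -713665/144 ≈ -4956.0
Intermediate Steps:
-4956 + E(-144) = -4956 + 1/(-144) = -4956 - 1/144 = -713665/144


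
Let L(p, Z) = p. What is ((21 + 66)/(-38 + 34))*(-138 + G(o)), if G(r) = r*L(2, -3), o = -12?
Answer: 7047/2 ≈ 3523.5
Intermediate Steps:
G(r) = 2*r (G(r) = r*2 = 2*r)
((21 + 66)/(-38 + 34))*(-138 + G(o)) = ((21 + 66)/(-38 + 34))*(-138 + 2*(-12)) = (87/(-4))*(-138 - 24) = (87*(-¼))*(-162) = -87/4*(-162) = 7047/2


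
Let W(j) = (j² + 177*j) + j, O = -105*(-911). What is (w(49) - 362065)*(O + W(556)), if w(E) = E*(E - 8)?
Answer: -181381450504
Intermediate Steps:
O = 95655
w(E) = E*(-8 + E)
W(j) = j² + 178*j
(w(49) - 362065)*(O + W(556)) = (49*(-8 + 49) - 362065)*(95655 + 556*(178 + 556)) = (49*41 - 362065)*(95655 + 556*734) = (2009 - 362065)*(95655 + 408104) = -360056*503759 = -181381450504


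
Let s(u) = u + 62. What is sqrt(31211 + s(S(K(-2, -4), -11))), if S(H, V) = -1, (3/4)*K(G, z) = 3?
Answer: 2*sqrt(7818) ≈ 176.84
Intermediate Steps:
K(G, z) = 4 (K(G, z) = (4/3)*3 = 4)
s(u) = 62 + u
sqrt(31211 + s(S(K(-2, -4), -11))) = sqrt(31211 + (62 - 1)) = sqrt(31211 + 61) = sqrt(31272) = 2*sqrt(7818)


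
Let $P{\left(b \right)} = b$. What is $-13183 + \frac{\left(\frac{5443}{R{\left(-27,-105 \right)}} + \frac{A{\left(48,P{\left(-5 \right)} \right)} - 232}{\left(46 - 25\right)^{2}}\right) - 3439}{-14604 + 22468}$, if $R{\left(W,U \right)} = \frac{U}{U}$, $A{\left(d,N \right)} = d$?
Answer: $- \frac{11429519203}{867006} \approx -13183.0$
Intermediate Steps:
$R{\left(W,U \right)} = 1$
$-13183 + \frac{\left(\frac{5443}{R{\left(-27,-105 \right)}} + \frac{A{\left(48,P{\left(-5 \right)} \right)} - 232}{\left(46 - 25\right)^{2}}\right) - 3439}{-14604 + 22468} = -13183 + \frac{\left(\frac{5443}{1} + \frac{48 - 232}{\left(46 - 25\right)^{2}}\right) - 3439}{-14604 + 22468} = -13183 + \frac{\left(5443 \cdot 1 - \frac{184}{21^{2}}\right) - 3439}{7864} = -13183 + \left(\left(5443 - \frac{184}{441}\right) - 3439\right) \frac{1}{7864} = -13183 + \left(\frac{2400179}{441} - 3439\right) \frac{1}{7864} = -13183 + \frac{883580}{441} \cdot \frac{1}{7864} = -13183 + \frac{220895}{867006} = - \frac{11429519203}{867006}$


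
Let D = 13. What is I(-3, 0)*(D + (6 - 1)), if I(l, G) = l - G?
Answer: -54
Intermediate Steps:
I(-3, 0)*(D + (6 - 1)) = (-3 - 1*0)*(13 + (6 - 1)) = (-3 + 0)*(13 + 5) = -3*18 = -54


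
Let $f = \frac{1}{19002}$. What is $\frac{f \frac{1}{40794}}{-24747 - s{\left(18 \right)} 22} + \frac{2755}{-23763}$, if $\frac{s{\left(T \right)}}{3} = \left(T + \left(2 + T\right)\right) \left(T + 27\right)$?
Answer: $- \frac{97957226568900781}{844921079839056636} \approx -0.11594$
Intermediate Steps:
$f = \frac{1}{19002} \approx 5.2626 \cdot 10^{-5}$
$s{\left(T \right)} = 3 \left(2 + 2 T\right) \left(27 + T\right)$ ($s{\left(T \right)} = 3 \left(T + \left(2 + T\right)\right) \left(T + 27\right) = 3 \left(2 + 2 T\right) \left(27 + T\right)$)
$\frac{f \frac{1}{40794}}{-24747 - s{\left(18 \right)} 22} + \frac{2755}{-23763} = \frac{\frac{1}{19002} \cdot \frac{1}{40794}}{-24747 - \left(162 + 6 \cdot 18^{2} + 168 \cdot 18\right) 22} + \frac{2755}{-23763} = \frac{\frac{1}{19002} \cdot \frac{1}{40794}}{-24747 - \left(162 + 6 \cdot 324 + 3024\right) 22} + 2755 \left(- \frac{1}{23763}\right) = \frac{1}{775167588 \left(-24747 - \left(162 + 1944 + 3024\right) 22\right)} - \frac{2755}{23763} = \frac{1}{775167588 \left(-24747 - 5130 \cdot 22\right)} - \frac{2755}{23763} = \frac{1}{775167588 \left(-24747 - 112860\right)} - \frac{2755}{23763} = \frac{1}{775167588 \left(-137607\right)} - \frac{2755}{23763} = \frac{1}{775167588} \left(- \frac{1}{137607}\right) - \frac{2755}{23763} = - \frac{1}{106668486281916} - \frac{2755}{23763} = - \frac{97957226568900781}{844921079839056636}$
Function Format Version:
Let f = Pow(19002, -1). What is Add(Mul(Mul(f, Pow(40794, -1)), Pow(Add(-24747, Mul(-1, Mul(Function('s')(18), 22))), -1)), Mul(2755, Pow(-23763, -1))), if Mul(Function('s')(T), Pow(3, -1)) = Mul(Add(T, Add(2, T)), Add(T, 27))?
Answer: Rational(-97957226568900781, 844921079839056636) ≈ -0.11594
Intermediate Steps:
f = Rational(1, 19002) ≈ 5.2626e-5
Function('s')(T) = Mul(3, Add(2, Mul(2, T)), Add(27, T)) (Function('s')(T) = Mul(3, Mul(Add(T, Add(2, T)), Add(T, 27))) = Mul(3, Mul(Add(2, Mul(2, T)), Add(27, T))) = Mul(3, Add(2, Mul(2, T)), Add(27, T)))
Add(Mul(Mul(f, Pow(40794, -1)), Pow(Add(-24747, Mul(-1, Mul(Function('s')(18), 22))), -1)), Mul(2755, Pow(-23763, -1))) = Add(Mul(Mul(Rational(1, 19002), Pow(40794, -1)), Pow(Add(-24747, Mul(-1, Mul(Add(162, Mul(6, Pow(18, 2)), Mul(168, 18)), 22))), -1)), Mul(2755, Pow(-23763, -1))) = Add(Mul(Mul(Rational(1, 19002), Rational(1, 40794)), Pow(Add(-24747, Mul(-1, Mul(Add(162, Mul(6, 324), 3024), 22))), -1)), Mul(2755, Rational(-1, 23763))) = Add(Mul(Rational(1, 775167588), Pow(Add(-24747, Mul(-1, Mul(Add(162, 1944, 3024), 22))), -1)), Rational(-2755, 23763)) = Add(Mul(Rational(1, 775167588), Pow(Add(-24747, Mul(-1, Mul(5130, 22))), -1)), Rational(-2755, 23763)) = Add(Mul(Rational(1, 775167588), Pow(Add(-24747, Mul(-1, 112860)), -1)), Rational(-2755, 23763)) = Add(Mul(Rational(1, 775167588), Pow(Add(-24747, -112860), -1)), Rational(-2755, 23763)) = Add(Mul(Rational(1, 775167588), Pow(-137607, -1)), Rational(-2755, 23763)) = Add(Mul(Rational(1, 775167588), Rational(-1, 137607)), Rational(-2755, 23763)) = Add(Rational(-1, 106668486281916), Rational(-2755, 23763)) = Rational(-97957226568900781, 844921079839056636)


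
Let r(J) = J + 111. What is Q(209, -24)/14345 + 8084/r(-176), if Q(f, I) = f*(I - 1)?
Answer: -1224259/9815 ≈ -124.73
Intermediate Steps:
r(J) = 111 + J
Q(f, I) = f*(-1 + I)
Q(209, -24)/14345 + 8084/r(-176) = (209*(-1 - 24))/14345 + 8084/(111 - 176) = (209*(-25))*(1/14345) + 8084/(-65) = -5225*1/14345 + 8084*(-1/65) = -55/151 - 8084/65 = -1224259/9815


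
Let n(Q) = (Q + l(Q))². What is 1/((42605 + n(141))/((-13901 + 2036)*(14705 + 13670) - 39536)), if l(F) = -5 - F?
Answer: -48101273/6090 ≈ -7898.4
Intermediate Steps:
n(Q) = 25 (n(Q) = (Q + (-5 - Q))² = (-5)² = 25)
1/((42605 + n(141))/((-13901 + 2036)*(14705 + 13670) - 39536)) = 1/((42605 + 25)/((-13901 + 2036)*(14705 + 13670) - 39536)) = 1/(42630/(-11865*28375 - 39536)) = 1/(42630/(-336669375 - 39536)) = 1/(42630/(-336708911)) = 1/(42630*(-1/336708911)) = 1/(-6090/48101273) = -48101273/6090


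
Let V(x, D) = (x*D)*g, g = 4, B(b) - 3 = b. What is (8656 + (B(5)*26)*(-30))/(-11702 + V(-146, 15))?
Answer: -1208/10231 ≈ -0.11807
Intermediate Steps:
B(b) = 3 + b
V(x, D) = 4*D*x (V(x, D) = (x*D)*4 = (D*x)*4 = 4*D*x)
(8656 + (B(5)*26)*(-30))/(-11702 + V(-146, 15)) = (8656 + ((3 + 5)*26)*(-30))/(-11702 + 4*15*(-146)) = (8656 + (8*26)*(-30))/(-11702 - 8760) = (8656 + 208*(-30))/(-20462) = (8656 - 6240)*(-1/20462) = 2416*(-1/20462) = -1208/10231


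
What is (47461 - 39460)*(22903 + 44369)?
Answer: 538243272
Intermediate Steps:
(47461 - 39460)*(22903 + 44369) = 8001*67272 = 538243272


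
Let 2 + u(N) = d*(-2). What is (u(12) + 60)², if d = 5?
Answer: 2304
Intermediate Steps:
u(N) = -12 (u(N) = -2 + 5*(-2) = -2 - 10 = -12)
(u(12) + 60)² = (-12 + 60)² = 48² = 2304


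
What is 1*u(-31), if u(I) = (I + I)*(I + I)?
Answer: 3844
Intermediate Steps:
u(I) = 4*I**2 (u(I) = (2*I)*(2*I) = 4*I**2)
1*u(-31) = 1*(4*(-31)**2) = 1*(4*961) = 1*3844 = 3844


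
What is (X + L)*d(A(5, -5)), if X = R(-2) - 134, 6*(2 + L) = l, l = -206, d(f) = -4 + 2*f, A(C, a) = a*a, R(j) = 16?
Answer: -21298/3 ≈ -7099.3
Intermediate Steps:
A(C, a) = a**2
L = -109/3 (L = -2 + (1/6)*(-206) = -2 - 103/3 = -109/3 ≈ -36.333)
X = -118 (X = 16 - 134 = -118)
(X + L)*d(A(5, -5)) = (-118 - 109/3)*(-4 + 2*(-5)**2) = -463*(-4 + 2*25)/3 = -463*(-4 + 50)/3 = -463/3*46 = -21298/3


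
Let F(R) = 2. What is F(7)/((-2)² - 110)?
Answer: -1/53 ≈ -0.018868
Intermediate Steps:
F(7)/((-2)² - 110) = 2/((-2)² - 110) = 2/(4 - 110) = 2/(-106) = -1/106*2 = -1/53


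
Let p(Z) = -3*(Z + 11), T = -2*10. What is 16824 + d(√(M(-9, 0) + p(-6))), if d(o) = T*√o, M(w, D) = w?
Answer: 16824 - 20*2^(¾)*3^(¼)*√I ≈ 16793.0 - 31.302*I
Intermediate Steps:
T = -20
p(Z) = -33 - 3*Z (p(Z) = -3*(11 + Z) = -33 - 3*Z)
d(o) = -20*√o
16824 + d(√(M(-9, 0) + p(-6))) = 16824 - 20*(-9 + (-33 - 3*(-6)))^(¼) = 16824 - 20*(-9 + (-33 + 18))^(¼) = 16824 - 20*(-9 - 15)^(¼) = 16824 - 20*(-24)^(¼) = 16824 - 20*2^(¾)*3^(¼)*√I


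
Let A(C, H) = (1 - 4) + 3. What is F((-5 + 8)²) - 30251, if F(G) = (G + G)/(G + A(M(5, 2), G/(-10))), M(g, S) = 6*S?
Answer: -30249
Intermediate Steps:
A(C, H) = 0 (A(C, H) = -3 + 3 = 0)
F(G) = 2 (F(G) = (G + G)/(G + 0) = (2*G)/G = 2)
F((-5 + 8)²) - 30251 = 2 - 30251 = -30249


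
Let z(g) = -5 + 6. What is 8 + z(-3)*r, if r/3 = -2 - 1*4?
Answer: -10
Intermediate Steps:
z(g) = 1
r = -18 (r = 3*(-2 - 1*4) = 3*(-2 - 4) = 3*(-6) = -18)
8 + z(-3)*r = 8 + 1*(-18) = 8 - 18 = -10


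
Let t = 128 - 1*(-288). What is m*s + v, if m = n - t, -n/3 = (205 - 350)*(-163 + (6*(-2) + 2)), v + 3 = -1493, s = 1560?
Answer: -118048256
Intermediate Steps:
t = 416 (t = 128 + 288 = 416)
v = -1496 (v = -3 - 1493 = -1496)
n = -75255 (n = -3*(205 - 350)*(-163 + (6*(-2) + 2)) = -(-435)*(-163 + (-12 + 2)) = -(-435)*(-163 - 10) = -(-435)*(-173) = -3*25085 = -75255)
m = -75671 (m = -75255 - 1*416 = -75255 - 416 = -75671)
m*s + v = -75671*1560 - 1496 = -118046760 - 1496 = -118048256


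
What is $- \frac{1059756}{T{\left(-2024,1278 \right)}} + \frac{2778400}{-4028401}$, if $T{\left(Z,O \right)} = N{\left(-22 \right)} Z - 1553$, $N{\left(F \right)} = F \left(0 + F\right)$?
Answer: $\frac{1543042180556}{3952542180769} \approx 0.39039$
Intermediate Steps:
$N{\left(F \right)} = F^{2}$ ($N{\left(F \right)} = F F = F^{2}$)
$T{\left(Z,O \right)} = -1553 + 484 Z$ ($T{\left(Z,O \right)} = \left(-22\right)^{2} Z - 1553 = 484 Z - 1553 = -1553 + 484 Z$)
$- \frac{1059756}{T{\left(-2024,1278 \right)}} + \frac{2778400}{-4028401} = - \frac{1059756}{-1553 + 484 \left(-2024\right)} + \frac{2778400}{-4028401} = - \frac{1059756}{-1553 - 979616} + 2778400 \left(- \frac{1}{4028401}\right) = - \frac{1059756}{-981169} - \frac{2778400}{4028401} = \left(-1059756\right) \left(- \frac{1}{981169}\right) - \frac{2778400}{4028401} = \frac{1059756}{981169} - \frac{2778400}{4028401} = \frac{1543042180556}{3952542180769}$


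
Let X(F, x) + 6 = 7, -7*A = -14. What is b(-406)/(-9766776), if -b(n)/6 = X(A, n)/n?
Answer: -1/660885176 ≈ -1.5131e-9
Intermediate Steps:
A = 2 (A = -⅐*(-14) = 2)
X(F, x) = 1 (X(F, x) = -6 + 7 = 1)
b(n) = -6/n
b(-406)/(-9766776) = -6/(-406)/(-9766776) = -6*(-1/406)*(-1/9766776) = (3/203)*(-1/9766776) = -1/660885176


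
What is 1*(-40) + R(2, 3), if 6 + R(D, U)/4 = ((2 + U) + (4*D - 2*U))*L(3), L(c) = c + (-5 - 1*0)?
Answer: -120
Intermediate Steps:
L(c) = -5 + c (L(c) = c + (-5 + 0) = c - 5 = -5 + c)
R(D, U) = -40 - 32*D + 8*U (R(D, U) = -24 + 4*(((2 + U) + (4*D - 2*U))*(-5 + 3)) = -24 + 4*(((2 + U) + (-2*U + 4*D))*(-2)) = -24 + 4*((2 - U + 4*D)*(-2)) = -24 + 4*(-4 - 8*D + 2*U) = -24 + (-16 - 32*D + 8*U) = -40 - 32*D + 8*U)
1*(-40) + R(2, 3) = 1*(-40) + (-40 - 32*2 + 8*3) = -40 + (-40 - 64 + 24) = -40 - 80 = -120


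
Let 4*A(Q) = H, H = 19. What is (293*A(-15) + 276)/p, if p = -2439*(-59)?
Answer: 6671/575604 ≈ 0.011590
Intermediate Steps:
p = 143901
A(Q) = 19/4 (A(Q) = (¼)*19 = 19/4)
(293*A(-15) + 276)/p = (293*(19/4) + 276)/143901 = (5567/4 + 276)*(1/143901) = (6671/4)*(1/143901) = 6671/575604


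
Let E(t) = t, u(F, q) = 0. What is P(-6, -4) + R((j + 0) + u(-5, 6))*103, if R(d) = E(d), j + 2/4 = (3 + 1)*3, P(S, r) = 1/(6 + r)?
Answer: 1185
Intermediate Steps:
j = 23/2 (j = -½ + (3 + 1)*3 = -½ + 4*3 = -½ + 12 = 23/2 ≈ 11.500)
R(d) = d
P(-6, -4) + R((j + 0) + u(-5, 6))*103 = 1/(6 - 4) + ((23/2 + 0) + 0)*103 = 1/2 + (23/2 + 0)*103 = ½ + (23/2)*103 = ½ + 2369/2 = 1185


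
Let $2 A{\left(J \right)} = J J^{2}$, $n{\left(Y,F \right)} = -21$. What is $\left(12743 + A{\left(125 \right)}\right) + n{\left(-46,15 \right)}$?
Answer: $\frac{1978569}{2} \approx 9.8928 \cdot 10^{5}$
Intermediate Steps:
$A{\left(J \right)} = \frac{J^{3}}{2}$ ($A{\left(J \right)} = \frac{J J^{2}}{2} = \frac{J^{3}}{2}$)
$\left(12743 + A{\left(125 \right)}\right) + n{\left(-46,15 \right)} = \left(12743 + \frac{125^{3}}{2}\right) - 21 = \left(12743 + \frac{1}{2} \cdot 1953125\right) - 21 = \left(12743 + \frac{1953125}{2}\right) - 21 = \frac{1978611}{2} - 21 = \frac{1978569}{2}$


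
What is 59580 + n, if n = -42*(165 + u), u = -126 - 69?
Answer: 60840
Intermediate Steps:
u = -195
n = 1260 (n = -42*(165 - 195) = -42*(-30) = 1260)
59580 + n = 59580 + 1260 = 60840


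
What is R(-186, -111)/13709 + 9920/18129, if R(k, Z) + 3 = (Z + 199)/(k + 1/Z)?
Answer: 255141203609/466491675297 ≈ 0.54694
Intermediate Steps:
R(k, Z) = -3 + (199 + Z)/(k + 1/Z) (R(k, Z) = -3 + (Z + 199)/(k + 1/Z) = -3 + (199 + Z)/(k + 1/Z))
R(-186, -111)/13709 + 9920/18129 = ((-3 + (-111)² + 199*(-111) - 3*(-111)*(-186))/(1 - 111*(-186)))/13709 + 9920/18129 = ((-3 + 12321 - 22089 - 61938)/(1 + 20646))*(1/13709) + 9920*(1/18129) = (-71709/20647)*(1/13709) + 9920/18129 = ((1/20647)*(-71709))*(1/13709) + 9920/18129 = -6519/1877*1/13709 + 9920/18129 = -6519/25731793 + 9920/18129 = 255141203609/466491675297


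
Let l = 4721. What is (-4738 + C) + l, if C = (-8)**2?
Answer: 47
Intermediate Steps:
C = 64
(-4738 + C) + l = (-4738 + 64) + 4721 = -4674 + 4721 = 47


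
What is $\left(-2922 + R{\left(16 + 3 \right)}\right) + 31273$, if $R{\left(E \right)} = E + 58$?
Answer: $28428$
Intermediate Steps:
$R{\left(E \right)} = 58 + E$
$\left(-2922 + R{\left(16 + 3 \right)}\right) + 31273 = \left(-2922 + \left(58 + \left(16 + 3\right)\right)\right) + 31273 = \left(-2922 + \left(58 + 19\right)\right) + 31273 = \left(-2922 + 77\right) + 31273 = -2845 + 31273 = 28428$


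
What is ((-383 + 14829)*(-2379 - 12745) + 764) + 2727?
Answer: -218477813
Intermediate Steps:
((-383 + 14829)*(-2379 - 12745) + 764) + 2727 = (14446*(-15124) + 764) + 2727 = (-218481304 + 764) + 2727 = -218480540 + 2727 = -218477813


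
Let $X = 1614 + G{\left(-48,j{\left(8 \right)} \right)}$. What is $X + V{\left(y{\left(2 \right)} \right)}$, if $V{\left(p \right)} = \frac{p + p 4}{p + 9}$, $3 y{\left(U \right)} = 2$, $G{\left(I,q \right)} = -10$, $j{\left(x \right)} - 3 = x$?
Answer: $\frac{46526}{29} \approx 1604.3$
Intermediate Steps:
$j{\left(x \right)} = 3 + x$
$y{\left(U \right)} = \frac{2}{3}$ ($y{\left(U \right)} = \frac{1}{3} \cdot 2 = \frac{2}{3}$)
$X = 1604$ ($X = 1614 - 10 = 1604$)
$V{\left(p \right)} = \frac{5 p}{9 + p}$ ($V{\left(p \right)} = \frac{p + 4 p}{9 + p} = \frac{5 p}{9 + p}$)
$X + V{\left(y{\left(2 \right)} \right)} = 1604 + 5 \cdot \frac{2}{3} \frac{1}{9 + \frac{2}{3}} = 1604 + 5 \cdot \frac{2}{3} \frac{1}{\frac{29}{3}} = 1604 + 5 \cdot \frac{2}{3} \cdot \frac{3}{29} = 1604 + \frac{10}{29} = \frac{46526}{29}$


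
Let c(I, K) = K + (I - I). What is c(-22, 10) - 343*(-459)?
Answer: 157447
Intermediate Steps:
c(I, K) = K (c(I, K) = K + 0 = K)
c(-22, 10) - 343*(-459) = 10 - 343*(-459) = 10 + 157437 = 157447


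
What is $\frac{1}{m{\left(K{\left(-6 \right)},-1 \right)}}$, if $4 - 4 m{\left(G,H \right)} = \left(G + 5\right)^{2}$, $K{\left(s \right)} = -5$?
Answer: $1$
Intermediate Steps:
$m{\left(G,H \right)} = 1 - \frac{\left(5 + G\right)^{2}}{4}$ ($m{\left(G,H \right)} = 1 - \frac{\left(G + 5\right)^{2}}{4} = 1 - \frac{\left(5 + G\right)^{2}}{4}$)
$\frac{1}{m{\left(K{\left(-6 \right)},-1 \right)}} = \frac{1}{1 - \frac{\left(5 - 5\right)^{2}}{4}} = \frac{1}{1 - \frac{0^{2}}{4}} = \frac{1}{1 - 0} = \frac{1}{1 + 0} = 1^{-1} = 1$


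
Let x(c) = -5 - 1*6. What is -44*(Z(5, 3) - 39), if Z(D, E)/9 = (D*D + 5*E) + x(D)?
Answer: -9768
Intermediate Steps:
x(c) = -11 (x(c) = -5 - 6 = -11)
Z(D, E) = -99 + 9*D**2 + 45*E (Z(D, E) = 9*((D*D + 5*E) - 11) = 9*((D**2 + 5*E) - 11) = 9*(-11 + D**2 + 5*E) = -99 + 9*D**2 + 45*E)
-44*(Z(5, 3) - 39) = -44*((-99 + 9*5**2 + 45*3) - 39) = -44*((-99 + 9*25 + 135) - 39) = -44*((-99 + 225 + 135) - 39) = -44*(261 - 39) = -44*222 = -9768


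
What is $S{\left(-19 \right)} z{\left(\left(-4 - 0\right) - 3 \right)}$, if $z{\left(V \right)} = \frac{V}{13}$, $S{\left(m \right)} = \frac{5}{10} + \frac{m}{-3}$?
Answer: $- \frac{287}{78} \approx -3.6795$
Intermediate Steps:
$S{\left(m \right)} = \frac{1}{2} - \frac{m}{3}$ ($S{\left(m \right)} = 5 \cdot \frac{1}{10} + m \left(- \frac{1}{3}\right) = \frac{1}{2} - \frac{m}{3}$)
$z{\left(V \right)} = \frac{V}{13}$ ($z{\left(V \right)} = V \frac{1}{13} = \frac{V}{13}$)
$S{\left(-19 \right)} z{\left(\left(-4 - 0\right) - 3 \right)} = \left(\frac{1}{2} - - \frac{19}{3}\right) \frac{\left(-4 - 0\right) - 3}{13} = \left(\frac{1}{2} + \frac{19}{3}\right) \frac{\left(-4 + 0\right) - 3}{13} = \frac{41 \frac{-4 - 3}{13}}{6} = \frac{41 \cdot \frac{1}{13} \left(-7\right)}{6} = \frac{41}{6} \left(- \frac{7}{13}\right) = - \frac{287}{78}$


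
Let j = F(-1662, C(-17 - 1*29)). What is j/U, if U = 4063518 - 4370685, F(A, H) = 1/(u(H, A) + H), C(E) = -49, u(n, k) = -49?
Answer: 1/30102366 ≈ 3.3220e-8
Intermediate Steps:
F(A, H) = 1/(-49 + H)
U = -307167
j = -1/98 (j = 1/(-49 - 49) = 1/(-98) = -1/98 ≈ -0.010204)
j/U = -1/98/(-307167) = -1/98*(-1/307167) = 1/30102366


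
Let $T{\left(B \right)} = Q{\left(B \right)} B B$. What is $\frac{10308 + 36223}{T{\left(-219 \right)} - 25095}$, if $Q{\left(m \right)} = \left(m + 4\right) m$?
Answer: $\frac{2449}{118853610} \approx 2.0605 \cdot 10^{-5}$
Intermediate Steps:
$Q{\left(m \right)} = m \left(4 + m\right)$ ($Q{\left(m \right)} = \left(4 + m\right) m = m \left(4 + m\right)$)
$T{\left(B \right)} = B^{3} \left(4 + B\right)$ ($T{\left(B \right)} = B \left(4 + B\right) B B = B^{2} \left(4 + B\right) B = B^{3} \left(4 + B\right)$)
$\frac{10308 + 36223}{T{\left(-219 \right)} - 25095} = \frac{10308 + 36223}{\left(-219\right)^{3} \left(4 - 219\right) - 25095} = \frac{46531}{\left(-10503459\right) \left(-215\right) - 25095} = \frac{46531}{2258243685 - 25095} = \frac{46531}{2258218590} = 46531 \cdot \frac{1}{2258218590} = \frac{2449}{118853610}$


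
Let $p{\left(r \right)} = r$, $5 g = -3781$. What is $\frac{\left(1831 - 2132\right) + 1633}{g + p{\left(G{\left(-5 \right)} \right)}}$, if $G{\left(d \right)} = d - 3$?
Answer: $- \frac{6660}{3821} \approx -1.743$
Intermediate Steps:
$g = - \frac{3781}{5}$ ($g = \frac{1}{5} \left(-3781\right) = - \frac{3781}{5} \approx -756.2$)
$G{\left(d \right)} = -3 + d$
$\frac{\left(1831 - 2132\right) + 1633}{g + p{\left(G{\left(-5 \right)} \right)}} = \frac{\left(1831 - 2132\right) + 1633}{- \frac{3781}{5} - 8} = \frac{-301 + 1633}{- \frac{3781}{5} - 8} = \frac{1332}{- \frac{3821}{5}} = 1332 \left(- \frac{5}{3821}\right) = - \frac{6660}{3821}$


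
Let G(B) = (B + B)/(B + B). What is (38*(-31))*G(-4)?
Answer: -1178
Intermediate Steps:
G(B) = 1 (G(B) = (2*B)/((2*B)) = (2*B)*(1/(2*B)) = 1)
(38*(-31))*G(-4) = (38*(-31))*1 = -1178*1 = -1178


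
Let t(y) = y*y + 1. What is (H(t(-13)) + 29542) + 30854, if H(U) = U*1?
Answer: 60566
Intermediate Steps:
t(y) = 1 + y**2 (t(y) = y**2 + 1 = 1 + y**2)
H(U) = U
(H(t(-13)) + 29542) + 30854 = ((1 + (-13)**2) + 29542) + 30854 = ((1 + 169) + 29542) + 30854 = (170 + 29542) + 30854 = 29712 + 30854 = 60566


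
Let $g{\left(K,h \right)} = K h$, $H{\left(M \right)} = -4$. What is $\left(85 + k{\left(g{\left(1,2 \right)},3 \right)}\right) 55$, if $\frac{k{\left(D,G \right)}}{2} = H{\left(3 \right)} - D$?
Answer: $4015$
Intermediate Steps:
$k{\left(D,G \right)} = -8 - 2 D$ ($k{\left(D,G \right)} = 2 \left(-4 - D\right) = -8 - 2 D$)
$\left(85 + k{\left(g{\left(1,2 \right)},3 \right)}\right) 55 = \left(85 - \left(8 + 2 \cdot 1 \cdot 2\right)\right) 55 = \left(85 - 12\right) 55 = 73 \cdot 55 = 4015$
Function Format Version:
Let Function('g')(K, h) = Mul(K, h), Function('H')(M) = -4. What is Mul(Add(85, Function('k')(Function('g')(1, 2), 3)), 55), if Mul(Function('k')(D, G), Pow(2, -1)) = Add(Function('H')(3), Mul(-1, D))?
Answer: 4015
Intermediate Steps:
Function('k')(D, G) = Add(-8, Mul(-2, D)) (Function('k')(D, G) = Mul(2, Add(-4, Mul(-1, D))) = Add(-8, Mul(-2, D)))
Mul(Add(85, Function('k')(Function('g')(1, 2), 3)), 55) = Mul(Add(85, Add(-8, Mul(-2, Mul(1, 2)))), 55) = Mul(Add(85, Add(-8, Mul(-2, 2))), 55) = Mul(Add(85, Add(-8, -4)), 55) = Mul(Add(85, -12), 55) = Mul(73, 55) = 4015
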